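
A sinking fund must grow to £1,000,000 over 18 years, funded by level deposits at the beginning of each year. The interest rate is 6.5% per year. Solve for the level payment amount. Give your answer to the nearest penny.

Level annuity due; solve FV = PMT × [((1+r)^n − 1)/r] × (1+r) for PMT.
Periodic rate r = 0.065 per year.
With n = 18: PMT = 1,000,000 / ([((1+r)^n − 1)/r] × (1+r)) = £28,971.47

£28,971.47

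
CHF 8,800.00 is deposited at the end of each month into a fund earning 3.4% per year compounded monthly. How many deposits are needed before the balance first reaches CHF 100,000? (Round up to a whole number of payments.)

Periodic rate r = 0.034/12 per month; n is counted in months.
Ordinary annuity FV: 100,000 = 8,800 × [((1+r)^n − 1)/r].
(1+r)^n = 1 + 100,000 × r / 8,800, so n = ln(1 + 100,000·r/8,800) / ln(1+r) = 11.20.
Round up to a whole number of payments: n = 12.

12 payments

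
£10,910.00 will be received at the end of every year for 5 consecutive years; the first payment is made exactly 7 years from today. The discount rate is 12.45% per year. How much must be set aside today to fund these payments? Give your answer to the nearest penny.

£19,236.29

Ordinary annuity of 5 payments, first payment at period 7.
Periodic rate r = 0.1245 per year.
The ordinary-annuity PV formula values the stream one period before the first payment (period 6); discount that back 6 periods:
PV₀ = 10,910 × [1 − (1+r)^−5] / r × (1+r)^−6 = £19,236.29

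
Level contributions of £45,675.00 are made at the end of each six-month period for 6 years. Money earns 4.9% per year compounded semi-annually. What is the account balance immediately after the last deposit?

£628,333.99

This is an ordinary annuity: 12 deposits of £45,675.00 at the end of each six-month period.
Periodic rate r = 0.049/2 per half-year; n is counted in half-years.
FV = PMT × [((1+r)^n − 1)/r] = 45,675 × [(1+r)^12 − 1] / r = £628,333.99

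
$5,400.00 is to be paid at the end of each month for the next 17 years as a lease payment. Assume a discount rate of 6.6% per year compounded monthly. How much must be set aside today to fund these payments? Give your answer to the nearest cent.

This is an ordinary annuity: 204 payments of $5,400.00 at the end of each month.
Periodic rate r = 0.066/12 per month; n is counted in months.
PV = PMT × [(1 − (1+r)^−n)/r] = 5,400 × [1 − (1+r)^−204] / r = $661,126.43

$661,126.43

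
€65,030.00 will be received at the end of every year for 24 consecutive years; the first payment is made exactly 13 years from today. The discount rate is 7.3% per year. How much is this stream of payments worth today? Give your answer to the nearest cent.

Ordinary annuity of 24 payments, first payment at period 13.
Periodic rate r = 0.073 per year.
The ordinary-annuity PV formula values the stream one period before the first payment (period 12); discount that back 12 periods:
PV₀ = 65,030 × [1 − (1+r)^−24] / r × (1+r)^−12 = €311,965.32

€311,965.32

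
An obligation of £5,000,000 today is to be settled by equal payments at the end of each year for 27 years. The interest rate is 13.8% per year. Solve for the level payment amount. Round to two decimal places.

Level ordinary annuity; solve PV = PMT × [(1 − (1+r)^−n)/r] for PMT.
Periodic rate r = 0.138 per year.
With n = 27: PMT = 5,000,000 / ([(1 − (1+r)^−n)/r]) = £711,699.80

£711,699.80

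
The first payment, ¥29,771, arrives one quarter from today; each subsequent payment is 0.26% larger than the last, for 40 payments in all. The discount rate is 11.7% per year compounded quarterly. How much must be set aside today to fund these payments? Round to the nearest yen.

Periodic rate r = 0.117/4 per quarter; n is counted in quarters.
Growing ordinary annuity: PV = PMT₁ × [1 − ((1+g)/(1+r))^n] / (r − g) = 29,771 × [1 − ((1+0.0026)/(1+r))^40] / (r − 0.0026) = ¥725,937.

¥725,937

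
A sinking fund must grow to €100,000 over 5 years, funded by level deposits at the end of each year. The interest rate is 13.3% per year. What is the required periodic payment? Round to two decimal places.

€15,339.86

Level ordinary annuity; solve FV = PMT × [((1+r)^n − 1)/r] for PMT.
Periodic rate r = 0.133 per year.
With n = 5: PMT = 100,000 / ([((1+r)^n − 1)/r]) = €15,339.86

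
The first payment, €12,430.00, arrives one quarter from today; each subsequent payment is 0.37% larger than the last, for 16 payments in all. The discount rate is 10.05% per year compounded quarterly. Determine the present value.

Periodic rate r = 0.1005/4 per quarter; n is counted in quarters.
Growing ordinary annuity: PV = PMT₁ × [1 − ((1+g)/(1+r))^n] / (r − g) = 12,430 × [1 − ((1+0.0037)/(1+r))^16] / (r − 0.0037) = €166,369.65.

€166,369.65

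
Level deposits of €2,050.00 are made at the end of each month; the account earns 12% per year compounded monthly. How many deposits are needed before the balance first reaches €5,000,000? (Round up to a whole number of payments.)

Periodic rate r = 0.12/12 per month; n is counted in months.
Ordinary annuity FV: 5,000,000 = 2,050 × [((1+r)^n − 1)/r].
(1+r)^n = 1 + 5,000,000 × r / 2,050, so n = ln(1 + 5,000,000·r/2,050) / ln(1+r) = 325.05.
Round up to a whole number of payments: n = 326.

326 payments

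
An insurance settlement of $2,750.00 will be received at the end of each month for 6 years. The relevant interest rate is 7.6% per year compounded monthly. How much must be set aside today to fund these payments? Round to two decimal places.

$158,605.87

This is an ordinary annuity: 72 payments of $2,750.00 at the end of each month.
Periodic rate r = 0.076/12 per month; n is counted in months.
PV = PMT × [(1 − (1+r)^−n)/r] = 2,750 × [1 − (1+r)^−72] / r = $158,605.87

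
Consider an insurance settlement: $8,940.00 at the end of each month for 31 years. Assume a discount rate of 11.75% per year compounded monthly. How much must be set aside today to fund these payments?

$888,684.79

This is an ordinary annuity: 372 payments of $8,940.00 at the end of each month.
Periodic rate r = 0.1175/12 per month; n is counted in months.
PV = PMT × [(1 − (1+r)^−n)/r] = 8,940 × [1 − (1+r)^−372] / r = $888,684.79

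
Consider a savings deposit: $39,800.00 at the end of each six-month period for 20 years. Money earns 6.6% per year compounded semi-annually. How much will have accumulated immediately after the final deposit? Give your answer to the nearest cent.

$3,213,529.50

This is an ordinary annuity: 40 deposits of $39,800.00 at the end of each six-month period.
Periodic rate r = 0.066/2 per half-year; n is counted in half-years.
FV = PMT × [((1+r)^n − 1)/r] = 39,800 × [(1+r)^40 − 1] / r = $3,213,529.50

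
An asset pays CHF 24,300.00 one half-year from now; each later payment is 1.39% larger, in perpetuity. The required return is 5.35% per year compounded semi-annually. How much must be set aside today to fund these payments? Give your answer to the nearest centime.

CHF 1,891,050.58

Periodic rate r = 0.0535/2 per half-year.
Growing perpetuity (Gordon): PV = PMT₁ / (r − g) = 24,300 / (r − 0.0139) = CHF 1,891,050.58.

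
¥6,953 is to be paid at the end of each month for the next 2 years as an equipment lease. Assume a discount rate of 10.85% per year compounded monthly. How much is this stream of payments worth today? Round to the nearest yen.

This is an ordinary annuity: 24 payments of ¥6,953 at the end of each month.
Periodic rate r = 0.1085/12 per month; n is counted in months.
PV = PMT × [(1 − (1+r)^−n)/r] = 6,953 × [1 − (1+r)^−24] / r = ¥149,404

¥149,404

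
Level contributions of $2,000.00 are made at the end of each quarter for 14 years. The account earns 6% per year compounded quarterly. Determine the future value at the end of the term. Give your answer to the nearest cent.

This is an ordinary annuity: 56 deposits of $2,000.00 at the end of each quarter.
Periodic rate r = 0.06/4 per quarter; n is counted in quarters.
FV = PMT × [((1+r)^n − 1)/r] = 2,000 × [(1+r)^56 − 1] / r = $173,595.09

$173,595.09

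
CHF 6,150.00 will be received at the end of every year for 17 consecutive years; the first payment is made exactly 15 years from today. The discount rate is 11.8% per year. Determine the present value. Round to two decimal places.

CHF 9,293.01

Ordinary annuity of 17 payments, first payment at period 15.
Periodic rate r = 0.118 per year.
The ordinary-annuity PV formula values the stream one period before the first payment (period 14); discount that back 14 periods:
PV₀ = 6,150 × [1 − (1+r)^−17] / r × (1+r)^−14 = CHF 9,293.01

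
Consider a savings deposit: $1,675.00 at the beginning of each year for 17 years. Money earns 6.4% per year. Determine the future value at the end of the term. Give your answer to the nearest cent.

This is an annuity due: 17 deposits of $1,675.00 at the beginning of each year.
Periodic rate r = 0.064 per year.
FV = PMT × [((1+r)^n − 1)/r] × (1+r) = 1,675 × [(1+r)^17 − 1] / r × (1+r) = $52,096.81

$52,096.81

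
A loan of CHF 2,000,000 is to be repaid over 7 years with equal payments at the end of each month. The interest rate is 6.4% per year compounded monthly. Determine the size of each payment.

CHF 29,602.14

Level ordinary annuity; solve PV = PMT × [(1 − (1+r)^−n)/r] for PMT.
Periodic rate r = 0.064/12 per month; n is counted in months.
With n = 84: PMT = 2,000,000 / ([(1 − (1+r)^−n)/r]) = CHF 29,602.14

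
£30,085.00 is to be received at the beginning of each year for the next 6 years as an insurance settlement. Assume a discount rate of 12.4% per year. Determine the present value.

This is an annuity due: 6 payments of £30,085.00 at the beginning of each year.
Periodic rate r = 0.124 per year.
PV = PMT × [(1 − (1+r)^−n)/r] × (1+r) = 30,085 × [1 − (1+r)^−6] / r × (1+r) = £137,468.58

£137,468.58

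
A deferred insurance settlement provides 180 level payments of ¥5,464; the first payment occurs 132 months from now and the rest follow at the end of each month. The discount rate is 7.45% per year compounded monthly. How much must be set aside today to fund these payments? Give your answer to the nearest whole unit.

Ordinary annuity of 180 payments, first payment at period 132.
Periodic rate r = 0.0745/12 per month; n is counted in months.
The ordinary-annuity PV formula values the stream one period before the first payment (period 131); discount that back 131 periods:
PV₀ = 5,464 × [1 − (1+r)^−180] / r × (1+r)^−131 = ¥262,810

¥262,810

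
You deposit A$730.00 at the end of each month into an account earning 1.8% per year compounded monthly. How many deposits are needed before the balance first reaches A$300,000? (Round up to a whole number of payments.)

Periodic rate r = 0.018/12 per month; n is counted in months.
Ordinary annuity FV: 300,000 = 730 × [((1+r)^n − 1)/r].
(1+r)^n = 1 + 300,000 × r / 730, so n = ln(1 + 300,000·r/730) / ln(1+r) = 320.39.
Round up to a whole number of payments: n = 321.

321 payments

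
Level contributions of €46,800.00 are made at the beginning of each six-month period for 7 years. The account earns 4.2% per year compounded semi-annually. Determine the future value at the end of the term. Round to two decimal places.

€768,404.58

This is an annuity due: 14 deposits of €46,800.00 at the beginning of each six-month period.
Periodic rate r = 0.042/2 per half-year; n is counted in half-years.
FV = PMT × [((1+r)^n − 1)/r] × (1+r) = 46,800 × [(1+r)^14 − 1] / r × (1+r) = €768,404.58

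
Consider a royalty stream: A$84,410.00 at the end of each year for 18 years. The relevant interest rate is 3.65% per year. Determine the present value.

This is an ordinary annuity: 18 payments of A$84,410.00 at the end of each year.
Periodic rate r = 0.0365 per year.
PV = PMT × [(1 − (1+r)^−n)/r] = 84,410 × [1 − (1+r)^−18] / r = A$1,099,623.08

A$1,099,623.08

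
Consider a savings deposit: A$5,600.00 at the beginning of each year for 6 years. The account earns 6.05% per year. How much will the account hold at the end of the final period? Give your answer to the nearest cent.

A$41,477.22

This is an annuity due: 6 deposits of A$5,600.00 at the beginning of each year.
Periodic rate r = 0.0605 per year.
FV = PMT × [((1+r)^n − 1)/r] × (1+r) = 5,600 × [(1+r)^6 − 1] / r × (1+r) = A$41,477.22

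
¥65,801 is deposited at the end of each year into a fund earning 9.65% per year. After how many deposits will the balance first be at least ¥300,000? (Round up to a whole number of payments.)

Periodic rate r = 0.0965 per year.
Ordinary annuity FV: 300,000 = 65,801 × [((1+r)^n − 1)/r].
(1+r)^n = 1 + 300,000 × r / 65,801, so n = ln(1 + 300,000·r/65,801) / ln(1+r) = 3.96.
Round up to a whole number of payments: n = 4.

4 payments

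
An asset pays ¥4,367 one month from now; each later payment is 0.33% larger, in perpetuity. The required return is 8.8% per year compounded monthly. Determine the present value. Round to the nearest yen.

Periodic rate r = 0.088/12 per month.
Growing perpetuity (Gordon): PV = PMT₁ / (r − g) = 4,367 / (r − 0.0033) = ¥1,082,727.

¥1,082,727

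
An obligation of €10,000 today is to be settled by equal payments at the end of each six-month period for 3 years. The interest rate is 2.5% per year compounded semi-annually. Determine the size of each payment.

Level ordinary annuity; solve PV = PMT × [(1 − (1+r)^−n)/r] for PMT.
Periodic rate r = 0.025/2 per half-year; n is counted in half-years.
With n = 6: PMT = 10,000 / ([(1 − (1+r)^−n)/r]) = €1,740.34

€1,740.34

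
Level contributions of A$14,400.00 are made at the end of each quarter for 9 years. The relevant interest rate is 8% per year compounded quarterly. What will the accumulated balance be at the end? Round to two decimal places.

This is an ordinary annuity: 36 deposits of A$14,400.00 at the end of each quarter.
Periodic rate r = 0.08/4 per quarter; n is counted in quarters.
FV = PMT × [((1+r)^n − 1)/r] = 14,400 × [(1+r)^36 − 1] / r = A$748,718.89

A$748,718.89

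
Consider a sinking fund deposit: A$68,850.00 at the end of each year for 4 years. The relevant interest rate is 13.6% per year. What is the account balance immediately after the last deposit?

A$336,848.59

This is an ordinary annuity: 4 deposits of A$68,850.00 at the end of each year.
Periodic rate r = 0.136 per year.
FV = PMT × [((1+r)^n − 1)/r] = 68,850 × [(1+r)^4 − 1] / r = A$336,848.59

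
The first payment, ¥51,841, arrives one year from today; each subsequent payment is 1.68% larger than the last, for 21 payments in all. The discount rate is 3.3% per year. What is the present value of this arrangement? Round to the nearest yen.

Periodic rate r = 0.033 per year.
Growing ordinary annuity: PV = PMT₁ × [1 − ((1+g)/(1+r))^n] / (r − g) = 51,841 × [1 − ((1+0.0168)/(1+r))^21] / (r − 0.0168) = ¥903,924.

¥903,924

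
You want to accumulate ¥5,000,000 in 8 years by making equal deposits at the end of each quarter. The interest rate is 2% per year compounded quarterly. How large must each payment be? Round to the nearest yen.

¥144,473

Level ordinary annuity; solve FV = PMT × [((1+r)^n − 1)/r] for PMT.
Periodic rate r = 0.02/4 per quarter; n is counted in quarters.
With n = 32: PMT = 5,000,000 / ([((1+r)^n − 1)/r]) = ¥144,473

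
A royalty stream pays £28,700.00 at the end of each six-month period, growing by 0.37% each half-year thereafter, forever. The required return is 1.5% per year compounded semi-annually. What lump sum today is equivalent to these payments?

£7,552,631.58

Periodic rate r = 0.015/2 per half-year.
Growing perpetuity (Gordon): PV = PMT₁ / (r − g) = 28,700 / (r − 0.0037) = £7,552,631.58.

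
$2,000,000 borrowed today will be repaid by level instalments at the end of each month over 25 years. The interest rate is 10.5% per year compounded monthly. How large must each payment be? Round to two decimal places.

$18,883.63

Level ordinary annuity; solve PV = PMT × [(1 − (1+r)^−n)/r] for PMT.
Periodic rate r = 0.105/12 per month; n is counted in months.
With n = 300: PMT = 2,000,000 / ([(1 − (1+r)^−n)/r]) = $18,883.63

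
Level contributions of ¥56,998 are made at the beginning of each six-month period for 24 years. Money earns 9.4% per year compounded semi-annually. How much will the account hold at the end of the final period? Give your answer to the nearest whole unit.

¥10,242,236

This is an annuity due: 48 deposits of ¥56,998 at the beginning of each six-month period.
Periodic rate r = 0.094/2 per half-year; n is counted in half-years.
FV = PMT × [((1+r)^n − 1)/r] × (1+r) = 56,998 × [(1+r)^48 − 1] / r × (1+r) = ¥10,242,236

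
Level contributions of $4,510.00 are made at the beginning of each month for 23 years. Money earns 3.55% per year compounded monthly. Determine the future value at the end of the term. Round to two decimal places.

$1,926,318.98

This is an annuity due: 276 deposits of $4,510.00 at the beginning of each month.
Periodic rate r = 0.0355/12 per month; n is counted in months.
FV = PMT × [((1+r)^n − 1)/r] × (1+r) = 4,510 × [(1+r)^276 − 1] / r × (1+r) = $1,926,318.98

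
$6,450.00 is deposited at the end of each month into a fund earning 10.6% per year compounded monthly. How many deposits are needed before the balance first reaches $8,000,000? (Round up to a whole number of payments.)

283 payments

Periodic rate r = 0.106/12 per month; n is counted in months.
Ordinary annuity FV: 8,000,000 = 6,450 × [((1+r)^n − 1)/r].
(1+r)^n = 1 + 8,000,000 × r / 6,450, so n = ln(1 + 8,000,000·r/6,450) / ln(1+r) = 282.13.
Round up to a whole number of payments: n = 283.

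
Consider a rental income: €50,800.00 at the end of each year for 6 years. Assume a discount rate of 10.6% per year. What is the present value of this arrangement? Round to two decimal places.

€217,410.65

This is an ordinary annuity: 6 payments of €50,800.00 at the end of each year.
Periodic rate r = 0.106 per year.
PV = PMT × [(1 − (1+r)^−n)/r] = 50,800 × [1 − (1+r)^−6] / r = €217,410.65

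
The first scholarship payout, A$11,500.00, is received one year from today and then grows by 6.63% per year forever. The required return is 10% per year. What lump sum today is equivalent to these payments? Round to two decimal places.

A$341,246.29

Periodic rate r = 0.1 per year.
Growing perpetuity (Gordon): PV = PMT₁ / (r − g) = 11,500 / (r − 0.0663) = A$341,246.29.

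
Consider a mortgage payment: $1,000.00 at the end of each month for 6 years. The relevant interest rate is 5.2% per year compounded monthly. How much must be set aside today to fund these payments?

This is an ordinary annuity: 72 payments of $1,000.00 at the end of each month.
Periodic rate r = 0.052/12 per month; n is counted in months.
PV = PMT × [(1 − (1+r)^−n)/r] = 1,000 × [1 − (1+r)^−72] / r = $61,736.52

$61,736.52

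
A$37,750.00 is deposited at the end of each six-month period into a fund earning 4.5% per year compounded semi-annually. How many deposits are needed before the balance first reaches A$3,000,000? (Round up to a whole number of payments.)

Periodic rate r = 0.045/2 per half-year; n is counted in half-years.
Ordinary annuity FV: 3,000,000 = 37,750 × [((1+r)^n − 1)/r].
(1+r)^n = 1 + 3,000,000 × r / 37,750, so n = ln(1 + 3,000,000·r/37,750) / ln(1+r) = 46.08.
Round up to a whole number of payments: n = 47.

47 payments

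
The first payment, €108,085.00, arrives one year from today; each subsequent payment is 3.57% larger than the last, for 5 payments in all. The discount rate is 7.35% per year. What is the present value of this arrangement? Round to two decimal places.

€469,196.91

Periodic rate r = 0.0735 per year.
Growing ordinary annuity: PV = PMT₁ × [1 − ((1+g)/(1+r))^n] / (r − g) = 108,085 × [1 − ((1+0.0357)/(1+r))^5] / (r − 0.0357) = €469,196.91.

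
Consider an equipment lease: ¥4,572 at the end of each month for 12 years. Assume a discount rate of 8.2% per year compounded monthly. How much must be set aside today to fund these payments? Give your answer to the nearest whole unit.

¥418,127

This is an ordinary annuity: 144 payments of ¥4,572 at the end of each month.
Periodic rate r = 0.082/12 per month; n is counted in months.
PV = PMT × [(1 − (1+r)^−n)/r] = 4,572 × [1 − (1+r)^−144] / r = ¥418,127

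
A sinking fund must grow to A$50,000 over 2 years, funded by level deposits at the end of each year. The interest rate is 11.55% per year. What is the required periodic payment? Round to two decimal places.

A$23,635.07

Level ordinary annuity; solve FV = PMT × [((1+r)^n − 1)/r] for PMT.
Periodic rate r = 0.1155 per year.
With n = 2: PMT = 50,000 / ([((1+r)^n − 1)/r]) = A$23,635.07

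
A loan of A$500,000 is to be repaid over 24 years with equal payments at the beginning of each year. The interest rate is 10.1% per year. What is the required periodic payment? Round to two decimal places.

A$50,926.17

Level annuity due; solve PV = PMT × [(1 − (1+r)^−n)/r] × (1+r) for PMT.
Periodic rate r = 0.101 per year.
With n = 24: PMT = 500,000 / ([(1 − (1+r)^−n)/r] × (1+r)) = A$50,926.17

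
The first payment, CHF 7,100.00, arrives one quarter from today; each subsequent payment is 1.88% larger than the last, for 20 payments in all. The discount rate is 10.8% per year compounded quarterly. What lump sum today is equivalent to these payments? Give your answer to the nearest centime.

CHF 128,264.80

Periodic rate r = 0.108/4 per quarter; n is counted in quarters.
Growing ordinary annuity: PV = PMT₁ × [1 − ((1+g)/(1+r))^n] / (r − g) = 7,100 × [1 − ((1+0.0188)/(1+r))^20] / (r − 0.0188) = CHF 128,264.80.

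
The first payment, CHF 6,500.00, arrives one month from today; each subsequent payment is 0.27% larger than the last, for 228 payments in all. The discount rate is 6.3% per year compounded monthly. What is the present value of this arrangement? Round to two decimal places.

Periodic rate r = 0.063/12 per month; n is counted in months.
Growing ordinary annuity: PV = PMT₁ × [1 − ((1+g)/(1+r))^n] / (r − g) = 6,500 × [1 − ((1+0.0027)/(1+r))^228] / (r − 0.0027) = CHF 1,120,540.35.

CHF 1,120,540.35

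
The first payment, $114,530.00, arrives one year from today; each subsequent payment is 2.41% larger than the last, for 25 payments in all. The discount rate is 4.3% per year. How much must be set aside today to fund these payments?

$2,223,520.71

Periodic rate r = 0.043 per year.
Growing ordinary annuity: PV = PMT₁ × [1 − ((1+g)/(1+r))^n] / (r − g) = 114,530 × [1 − ((1+0.0241)/(1+r))^25] / (r − 0.0241) = $2,223,520.71.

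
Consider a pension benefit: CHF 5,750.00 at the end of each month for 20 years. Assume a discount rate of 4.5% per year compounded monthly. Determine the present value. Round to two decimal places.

CHF 908,876.26

This is an ordinary annuity: 240 payments of CHF 5,750.00 at the end of each month.
Periodic rate r = 0.045/12 per month; n is counted in months.
PV = PMT × [(1 − (1+r)^−n)/r] = 5,750 × [1 − (1+r)^−240] / r = CHF 908,876.26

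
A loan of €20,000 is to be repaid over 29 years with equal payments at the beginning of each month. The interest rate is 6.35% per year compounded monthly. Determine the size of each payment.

Level annuity due; solve PV = PMT × [(1 − (1+r)^−n)/r] × (1+r) for PMT.
Periodic rate r = 0.0635/12 per month; n is counted in months.
With n = 348: PMT = 20,000 / ([(1 − (1+r)^−n)/r] × (1+r)) = €125.23

€125.23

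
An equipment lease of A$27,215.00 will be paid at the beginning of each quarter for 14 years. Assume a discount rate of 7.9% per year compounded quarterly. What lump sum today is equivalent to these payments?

A$935,201.47

This is an annuity due: 56 payments of A$27,215.00 at the beginning of each quarter.
Periodic rate r = 0.079/4 per quarter; n is counted in quarters.
PV = PMT × [(1 − (1+r)^−n)/r] × (1+r) = 27,215 × [1 − (1+r)^−56] / r × (1+r) = A$935,201.47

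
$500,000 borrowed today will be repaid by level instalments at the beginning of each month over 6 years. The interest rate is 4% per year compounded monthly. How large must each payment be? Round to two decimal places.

Level annuity due; solve PV = PMT × [(1 − (1+r)^−n)/r] × (1+r) for PMT.
Periodic rate r = 0.04/12 per month; n is counted in months.
With n = 72: PMT = 500,000 / ([(1 − (1+r)^−n)/r] × (1+r)) = $7,796.60

$7,796.60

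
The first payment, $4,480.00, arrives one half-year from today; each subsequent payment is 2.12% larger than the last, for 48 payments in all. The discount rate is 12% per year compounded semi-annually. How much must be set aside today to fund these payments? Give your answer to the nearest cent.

Periodic rate r = 0.12/2 per half-year; n is counted in half-years.
Growing ordinary annuity: PV = PMT₁ × [1 − ((1+g)/(1+r))^n] / (r − g) = 4,480 × [1 − ((1+0.0212)/(1+r))^48] / (r − 0.0212) = $96,184.96.

$96,184.96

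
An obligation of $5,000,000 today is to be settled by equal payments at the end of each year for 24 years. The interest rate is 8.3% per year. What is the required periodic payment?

$486,827.77

Level ordinary annuity; solve PV = PMT × [(1 − (1+r)^−n)/r] for PMT.
Periodic rate r = 0.083 per year.
With n = 24: PMT = 5,000,000 / ([(1 − (1+r)^−n)/r]) = $486,827.77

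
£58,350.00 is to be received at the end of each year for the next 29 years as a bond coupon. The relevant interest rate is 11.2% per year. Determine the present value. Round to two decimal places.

£497,005.74

This is an ordinary annuity: 29 payments of £58,350.00 at the end of each year.
Periodic rate r = 0.112 per year.
PV = PMT × [(1 − (1+r)^−n)/r] = 58,350 × [1 − (1+r)^−29] / r = £497,005.74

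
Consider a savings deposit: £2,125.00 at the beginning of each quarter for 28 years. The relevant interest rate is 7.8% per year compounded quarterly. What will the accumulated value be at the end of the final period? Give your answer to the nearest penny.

£855,132.44

This is an annuity due: 112 deposits of £2,125.00 at the beginning of each quarter.
Periodic rate r = 0.078/4 per quarter; n is counted in quarters.
FV = PMT × [((1+r)^n − 1)/r] × (1+r) = 2,125 × [(1+r)^112 − 1] / r × (1+r) = £855,132.44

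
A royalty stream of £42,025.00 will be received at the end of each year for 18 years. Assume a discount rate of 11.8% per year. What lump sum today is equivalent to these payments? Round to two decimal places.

This is an ordinary annuity: 18 payments of £42,025.00 at the end of each year.
Periodic rate r = 0.118 per year.
PV = PMT × [(1 − (1+r)^−n)/r] = 42,025 × [1 − (1+r)^−18] / r = £308,317.06

£308,317.06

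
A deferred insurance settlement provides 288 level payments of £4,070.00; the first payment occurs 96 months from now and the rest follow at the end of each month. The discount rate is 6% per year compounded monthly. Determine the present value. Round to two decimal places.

Ordinary annuity of 288 payments, first payment at period 96.
Periodic rate r = 0.06/12 per month; n is counted in months.
The ordinary-annuity PV formula values the stream one period before the first payment (period 95); discount that back 95 periods:
PV₀ = 4,070 × [1 − (1+r)^−288] / r × (1+r)^−95 = £386,304.02

£386,304.02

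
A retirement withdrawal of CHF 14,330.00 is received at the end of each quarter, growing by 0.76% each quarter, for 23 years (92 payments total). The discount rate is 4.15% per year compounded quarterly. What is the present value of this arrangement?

CHF 1,154,416.41

Periodic rate r = 0.0415/4 per quarter; n is counted in quarters.
Growing ordinary annuity: PV = PMT₁ × [1 − ((1+g)/(1+r))^n] / (r − g) = 14,330 × [1 − ((1+0.0076)/(1+r))^92] / (r − 0.0076) = CHF 1,154,416.41.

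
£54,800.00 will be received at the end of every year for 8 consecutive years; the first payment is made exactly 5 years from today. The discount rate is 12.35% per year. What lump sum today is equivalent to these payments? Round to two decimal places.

£168,789.90

Ordinary annuity of 8 payments, first payment at period 5.
Periodic rate r = 0.1235 per year.
The ordinary-annuity PV formula values the stream one period before the first payment (period 4); discount that back 4 periods:
PV₀ = 54,800 × [1 − (1+r)^−8] / r × (1+r)^−4 = £168,789.90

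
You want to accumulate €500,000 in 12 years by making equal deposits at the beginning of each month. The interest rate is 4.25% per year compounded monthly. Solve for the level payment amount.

€2,658.34

Level annuity due; solve FV = PMT × [((1+r)^n − 1)/r] × (1+r) for PMT.
Periodic rate r = 0.0425/12 per month; n is counted in months.
With n = 144: PMT = 500,000 / ([((1+r)^n − 1)/r] × (1+r)) = €2,658.34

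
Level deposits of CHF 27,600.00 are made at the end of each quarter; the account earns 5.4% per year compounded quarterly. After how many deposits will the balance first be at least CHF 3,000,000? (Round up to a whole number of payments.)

68 payments

Periodic rate r = 0.054/4 per quarter; n is counted in quarters.
Ordinary annuity FV: 3,000,000 = 27,600 × [((1+r)^n − 1)/r].
(1+r)^n = 1 + 3,000,000 × r / 27,600, so n = ln(1 + 3,000,000·r/27,600) / ln(1+r) = 67.35.
Round up to a whole number of payments: n = 68.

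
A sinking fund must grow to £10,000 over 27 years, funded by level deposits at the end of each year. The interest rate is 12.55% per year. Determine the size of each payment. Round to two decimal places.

Level ordinary annuity; solve FV = PMT × [((1+r)^n − 1)/r] for PMT.
Periodic rate r = 0.1255 per year.
With n = 27: PMT = 10,000 / ([((1+r)^n − 1)/r]) = £53.77

£53.77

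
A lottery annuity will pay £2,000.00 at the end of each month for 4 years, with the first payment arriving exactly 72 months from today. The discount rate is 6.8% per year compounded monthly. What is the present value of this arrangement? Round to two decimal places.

Ordinary annuity of 48 payments, first payment at period 72.
Periodic rate r = 0.068/12 per month; n is counted in months.
The ordinary-annuity PV formula values the stream one period before the first payment (period 71); discount that back 71 periods:
PV₀ = 2,000 × [1 − (1+r)^−48] / r × (1+r)^−71 = £56,135.65

£56,135.65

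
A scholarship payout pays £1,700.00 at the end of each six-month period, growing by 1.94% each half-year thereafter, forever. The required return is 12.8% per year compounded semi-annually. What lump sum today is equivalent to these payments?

Periodic rate r = 0.128/2 per half-year.
Growing perpetuity (Gordon): PV = PMT₁ / (r − g) = 1,700 / (r − 0.0194) = £38,116.59.

£38,116.59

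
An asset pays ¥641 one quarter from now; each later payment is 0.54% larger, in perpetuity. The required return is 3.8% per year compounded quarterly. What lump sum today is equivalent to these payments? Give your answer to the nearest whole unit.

¥156,341

Periodic rate r = 0.038/4 per quarter.
Growing perpetuity (Gordon): PV = PMT₁ / (r − g) = 641 / (r − 0.0054) = ¥156,341.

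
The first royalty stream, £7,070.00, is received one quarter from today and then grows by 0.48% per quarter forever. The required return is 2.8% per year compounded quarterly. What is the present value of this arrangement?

£3,213,636.36

Periodic rate r = 0.028/4 per quarter.
Growing perpetuity (Gordon): PV = PMT₁ / (r − g) = 7,070 / (r − 0.0048) = £3,213,636.36.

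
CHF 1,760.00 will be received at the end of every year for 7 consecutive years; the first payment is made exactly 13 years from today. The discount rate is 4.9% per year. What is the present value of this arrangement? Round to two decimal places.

CHF 5,756.90

Ordinary annuity of 7 payments, first payment at period 13.
Periodic rate r = 0.049 per year.
The ordinary-annuity PV formula values the stream one period before the first payment (period 12); discount that back 12 periods:
PV₀ = 1,760 × [1 − (1+r)^−7] / r × (1+r)^−12 = CHF 5,756.90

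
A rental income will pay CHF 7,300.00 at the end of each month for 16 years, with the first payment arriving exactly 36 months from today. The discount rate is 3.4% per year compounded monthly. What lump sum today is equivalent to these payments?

CHF 978,067.42

Ordinary annuity of 192 payments, first payment at period 36.
Periodic rate r = 0.034/12 per month; n is counted in months.
The ordinary-annuity PV formula values the stream one period before the first payment (period 35); discount that back 35 periods:
PV₀ = 7,300 × [1 − (1+r)^−192] / r × (1+r)^−35 = CHF 978,067.42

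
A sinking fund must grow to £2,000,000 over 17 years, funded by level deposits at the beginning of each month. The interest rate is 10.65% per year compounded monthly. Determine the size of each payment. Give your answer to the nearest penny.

£3,473.70

Level annuity due; solve FV = PMT × [((1+r)^n − 1)/r] × (1+r) for PMT.
Periodic rate r = 0.1065/12 per month; n is counted in months.
With n = 204: PMT = 2,000,000 / ([((1+r)^n − 1)/r] × (1+r)) = £3,473.70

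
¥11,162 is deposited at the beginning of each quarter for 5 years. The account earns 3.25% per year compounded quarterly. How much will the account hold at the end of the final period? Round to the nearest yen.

This is an annuity due: 20 deposits of ¥11,162 at the beginning of each quarter.
Periodic rate r = 0.0325/4 per quarter; n is counted in quarters.
FV = PMT × [((1+r)^n − 1)/r] × (1+r) = 11,162 × [(1+r)^20 − 1] / r × (1+r) = ¥243,302

¥243,302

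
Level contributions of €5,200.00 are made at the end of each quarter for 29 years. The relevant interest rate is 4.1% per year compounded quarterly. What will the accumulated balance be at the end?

This is an ordinary annuity: 116 deposits of €5,200.00 at the end of each quarter.
Periodic rate r = 0.041/4 per quarter; n is counted in quarters.
FV = PMT × [((1+r)^n − 1)/r] = 5,200 × [(1+r)^116 − 1] / r = €1,148,556.35

€1,148,556.35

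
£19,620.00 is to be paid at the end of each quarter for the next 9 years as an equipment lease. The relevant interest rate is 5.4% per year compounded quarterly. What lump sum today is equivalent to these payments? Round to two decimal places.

This is an ordinary annuity: 36 payments of £19,620.00 at the end of each quarter.
Periodic rate r = 0.054/4 per quarter; n is counted in quarters.
PV = PMT × [(1 − (1+r)^−n)/r] = 19,620 × [1 − (1+r)^−36] / r = £556,503.34

£556,503.34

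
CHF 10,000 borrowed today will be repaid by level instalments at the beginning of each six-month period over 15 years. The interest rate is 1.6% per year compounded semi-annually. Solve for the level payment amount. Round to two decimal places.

CHF 373.27

Level annuity due; solve PV = PMT × [(1 − (1+r)^−n)/r] × (1+r) for PMT.
Periodic rate r = 0.016/2 per half-year; n is counted in half-years.
With n = 30: PMT = 10,000 / ([(1 − (1+r)^−n)/r] × (1+r)) = CHF 373.27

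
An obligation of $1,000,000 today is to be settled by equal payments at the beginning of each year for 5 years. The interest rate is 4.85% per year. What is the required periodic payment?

$219,378.07

Level annuity due; solve PV = PMT × [(1 − (1+r)^−n)/r] × (1+r) for PMT.
Periodic rate r = 0.0485 per year.
With n = 5: PMT = 1,000,000 / ([(1 − (1+r)^−n)/r] × (1+r)) = $219,378.07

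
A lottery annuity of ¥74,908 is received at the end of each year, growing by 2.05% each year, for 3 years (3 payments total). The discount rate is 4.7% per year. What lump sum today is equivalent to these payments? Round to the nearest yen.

Periodic rate r = 0.047 per year.
Growing ordinary annuity: PV = PMT₁ × [1 − ((1+g)/(1+r))^n] / (r − g) = 74,908 × [1 − ((1+0.0205)/(1+r))^3] / (r − 0.0205) = ¥209,249.

¥209,249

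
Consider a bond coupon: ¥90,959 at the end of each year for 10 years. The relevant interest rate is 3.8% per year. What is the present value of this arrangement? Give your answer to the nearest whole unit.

¥745,159

This is an ordinary annuity: 10 payments of ¥90,959 at the end of each year.
Periodic rate r = 0.038 per year.
PV = PMT × [(1 − (1+r)^−n)/r] = 90,959 × [1 − (1+r)^−10] / r = ¥745,159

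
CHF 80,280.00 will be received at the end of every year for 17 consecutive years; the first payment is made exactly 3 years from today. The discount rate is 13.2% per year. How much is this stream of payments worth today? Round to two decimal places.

CHF 416,943.86

Ordinary annuity of 17 payments, first payment at period 3.
Periodic rate r = 0.132 per year.
The ordinary-annuity PV formula values the stream one period before the first payment (period 2); discount that back 2 periods:
PV₀ = 80,280 × [1 − (1+r)^−17] / r × (1+r)^−2 = CHF 416,943.86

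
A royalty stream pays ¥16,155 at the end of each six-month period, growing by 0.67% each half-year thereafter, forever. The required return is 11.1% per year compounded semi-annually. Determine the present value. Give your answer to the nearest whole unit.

Periodic rate r = 0.111/2 per half-year.
Growing perpetuity (Gordon): PV = PMT₁ / (r − g) = 16,155 / (r − 0.0067) = ¥331,045.

¥331,045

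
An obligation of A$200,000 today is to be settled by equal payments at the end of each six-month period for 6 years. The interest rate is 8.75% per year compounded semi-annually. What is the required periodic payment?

A$21,776.68

Level ordinary annuity; solve PV = PMT × [(1 − (1+r)^−n)/r] for PMT.
Periodic rate r = 0.0875/2 per half-year; n is counted in half-years.
With n = 12: PMT = 200,000 / ([(1 − (1+r)^−n)/r]) = A$21,776.68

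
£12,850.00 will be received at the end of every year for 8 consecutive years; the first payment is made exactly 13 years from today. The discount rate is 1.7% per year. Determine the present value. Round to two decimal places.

Ordinary annuity of 8 payments, first payment at period 13.
Periodic rate r = 0.017 per year.
The ordinary-annuity PV formula values the stream one period before the first payment (period 12); discount that back 12 periods:
PV₀ = 12,850 × [1 − (1+r)^−8] / r × (1+r)^−12 = £77,897.10

£77,897.10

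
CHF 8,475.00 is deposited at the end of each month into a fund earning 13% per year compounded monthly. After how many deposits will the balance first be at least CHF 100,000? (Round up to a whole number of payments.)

Periodic rate r = 0.13/12 per month; n is counted in months.
Ordinary annuity FV: 100,000 = 8,475 × [((1+r)^n − 1)/r].
(1+r)^n = 1 + 100,000 × r / 8,475, so n = ln(1 + 100,000·r/8,475) / ln(1+r) = 11.16.
Round up to a whole number of payments: n = 12.

12 payments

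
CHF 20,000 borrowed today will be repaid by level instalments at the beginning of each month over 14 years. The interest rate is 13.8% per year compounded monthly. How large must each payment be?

Level annuity due; solve PV = PMT × [(1 − (1+r)^−n)/r] × (1+r) for PMT.
Periodic rate r = 0.138/12 per month; n is counted in months.
With n = 168: PMT = 20,000 / ([(1 − (1+r)^−n)/r] × (1+r)) = CHF 266.40

CHF 266.40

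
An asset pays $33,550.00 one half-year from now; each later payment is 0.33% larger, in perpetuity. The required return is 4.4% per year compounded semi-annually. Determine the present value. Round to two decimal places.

$1,794,117.65

Periodic rate r = 0.044/2 per half-year.
Growing perpetuity (Gordon): PV = PMT₁ / (r − g) = 33,550 / (r − 0.0033) = $1,794,117.65.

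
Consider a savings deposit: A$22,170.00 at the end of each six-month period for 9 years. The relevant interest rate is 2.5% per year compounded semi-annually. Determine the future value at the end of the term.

This is an ordinary annuity: 18 deposits of A$22,170.00 at the end of each six-month period.
Periodic rate r = 0.025/2 per half-year; n is counted in half-years.
FV = PMT × [((1+r)^n − 1)/r] = 22,170 × [(1+r)^18 − 1] / r = A$444,424.07

A$444,424.07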